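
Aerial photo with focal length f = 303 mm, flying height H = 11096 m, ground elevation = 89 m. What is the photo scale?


scale = f / (H - h) = 303 mm / 11007 m = 303 / 11007000 = 1:36327

1:36327


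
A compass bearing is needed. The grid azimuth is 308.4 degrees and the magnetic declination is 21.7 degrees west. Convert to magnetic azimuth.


magnetic azimuth = grid azimuth - declination (east +ve)
mag_az = 308.4 - -21.7 = 330.1 degrees

330.1 degrees


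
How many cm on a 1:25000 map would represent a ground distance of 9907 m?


map_cm = 9907 * 100 / 25000 = 39.628 cm ≈ 39.63 cm

39.63 cm


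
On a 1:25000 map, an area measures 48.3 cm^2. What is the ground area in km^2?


ground_area = 48.3 * (25000/100)^2 = 3018750.0 m^2 = 3.01875 km^2 ≈ 3.019 km^2

3.019 km^2


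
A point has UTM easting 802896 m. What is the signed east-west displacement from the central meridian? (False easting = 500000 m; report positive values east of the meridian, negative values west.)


displacement = 802896 - 500000 = 302896 m

302896 m


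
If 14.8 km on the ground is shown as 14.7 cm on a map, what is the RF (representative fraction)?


ground = 14.8 km = 1480000 cm; RF denominator = ground / map = 1480000 / 14.7 ≈ 100680; RF = 1:100680

1:100680


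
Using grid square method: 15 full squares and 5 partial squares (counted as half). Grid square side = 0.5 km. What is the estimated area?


effective squares = 15 + 5 * 0.5 = 17.5
area = 17.5 * 0.25 = 4.375 km^2

4.375 km^2


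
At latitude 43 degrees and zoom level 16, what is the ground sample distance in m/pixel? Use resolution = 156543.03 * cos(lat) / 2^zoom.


res = 156543.03 * cos(43) / 2^16 = 156543.03 * 0.7313537 / 65536 = 1.75 m/pixel

1.75 m/pixel


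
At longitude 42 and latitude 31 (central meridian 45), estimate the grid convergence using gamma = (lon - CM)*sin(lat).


gamma = (42 - 45) * sin(31) = -3 * 0.515038 = -1.545 degrees

-1.545 degrees


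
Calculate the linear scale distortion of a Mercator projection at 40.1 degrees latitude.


SF = 1 / cos(40.1) = 1 / 0.764921 = 1.307

1.307


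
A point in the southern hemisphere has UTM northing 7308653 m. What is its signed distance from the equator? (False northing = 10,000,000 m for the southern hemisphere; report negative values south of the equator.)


For southern: actual = 7308653 - 10000000 = -2691347 m

-2691347 m


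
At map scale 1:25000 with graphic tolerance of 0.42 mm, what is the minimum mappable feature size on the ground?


ground = 0.42 mm * 25000 / 1000 = 10.5 m

10.5 m


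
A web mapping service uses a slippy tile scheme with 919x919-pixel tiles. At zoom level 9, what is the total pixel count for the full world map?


tiles per axis = 2^9 = 512
total tiles = 512^2 = 262144
pixels per axis = 512 * 919 = 470528
total pixels = 470528^2 = 221396598784

221396598784 pixels


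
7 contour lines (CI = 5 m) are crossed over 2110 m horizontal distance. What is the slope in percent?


elevation change = 7 * 5 = 35 m
slope = 35 / 2110 * 100 = 1.7%

1.7%


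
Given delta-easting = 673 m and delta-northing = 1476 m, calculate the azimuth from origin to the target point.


az = atan2(673, 1476) = 24.5 deg
adjusted to 0-360: 24.5 degrees

24.5 degrees


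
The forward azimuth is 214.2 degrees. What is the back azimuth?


back azimuth = (214.2 + 180) mod 360 = 34.2 degrees

34.2 degrees


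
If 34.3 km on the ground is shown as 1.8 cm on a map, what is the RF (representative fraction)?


ground = 34.3 km = 3430000 cm; RF denominator = ground / map = 3430000 / 1.8 ≈ 1905556; RF = 1:1905556

1:1905556


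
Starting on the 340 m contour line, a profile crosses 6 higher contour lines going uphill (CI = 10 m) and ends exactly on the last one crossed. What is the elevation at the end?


elevation = 340 + 6 * 10 = 400 m

400 m


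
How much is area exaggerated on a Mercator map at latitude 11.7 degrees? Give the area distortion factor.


area_distortion = 1/cos^2(11.7) = 1.043

1.043


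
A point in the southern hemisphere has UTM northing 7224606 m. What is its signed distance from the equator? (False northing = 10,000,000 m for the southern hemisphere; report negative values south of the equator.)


For southern: actual = 7224606 - 10000000 = -2775394 m

-2775394 m


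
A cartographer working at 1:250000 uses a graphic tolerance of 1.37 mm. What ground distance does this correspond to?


ground = 1.37 mm * 250000 / 1000 = 342.5 m

342.5 m


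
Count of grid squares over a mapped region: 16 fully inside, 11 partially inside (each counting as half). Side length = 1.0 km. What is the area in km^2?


effective squares = 16 + 11 * 0.5 = 21.5
area = 21.5 * 1.0 = 21.5 km^2

21.5 km^2


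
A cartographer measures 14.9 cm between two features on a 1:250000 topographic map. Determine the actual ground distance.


ground = 14.9 cm * 250000 / 100 = 37250.0 m = 37.25 km

37.25 km


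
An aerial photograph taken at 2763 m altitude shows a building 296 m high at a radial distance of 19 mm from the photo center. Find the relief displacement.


d = h * r / H = 296 * 19 / 2763 = 2.04 mm

2.04 mm


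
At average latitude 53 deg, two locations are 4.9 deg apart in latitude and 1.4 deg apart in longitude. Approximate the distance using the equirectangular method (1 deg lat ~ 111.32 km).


dlat_km = 4.9 * 111.32 = 545.468
dlon_km = 1.4 * 111.32 * cos(53) ≈ 93.792
dist = sqrt(545.468^2 + 93.792^2) ≈ 553.5 km

553.5 km


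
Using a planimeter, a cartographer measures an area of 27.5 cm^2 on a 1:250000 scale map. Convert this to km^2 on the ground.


ground_area = 27.5 * (250000/100)^2 = 171875000.0 m^2 = 171.875 km^2

171.875 km^2


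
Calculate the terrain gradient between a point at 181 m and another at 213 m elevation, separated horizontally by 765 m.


gradient = (213 - 181) / 765 = 32 / 765 = 0.0418

0.0418


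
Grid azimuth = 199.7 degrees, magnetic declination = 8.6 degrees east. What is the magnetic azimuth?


magnetic azimuth = grid azimuth - declination (east +ve)
mag_az = 199.7 - 8.6 = 191.1 degrees

191.1 degrees


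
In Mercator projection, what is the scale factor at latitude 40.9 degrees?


SF = 1 / cos(40.9) = 1 / 0.755853 = 1.323

1.323


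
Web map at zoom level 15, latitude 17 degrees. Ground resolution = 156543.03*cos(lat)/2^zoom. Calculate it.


res = 156543.03 * cos(17) / 2^15 = 156543.03 * 0.95630476 / 32768 = 4.57 m/pixel

4.57 m/pixel


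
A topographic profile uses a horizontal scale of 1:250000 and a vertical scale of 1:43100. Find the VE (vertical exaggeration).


VE = horizontal_scale / vertical_scale = 250000 / 43100 ≈ 5.8

5.8x


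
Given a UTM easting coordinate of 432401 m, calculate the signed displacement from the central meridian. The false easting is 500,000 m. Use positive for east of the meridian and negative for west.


displacement = 432401 - 500000 = -67599 m

-67599 m


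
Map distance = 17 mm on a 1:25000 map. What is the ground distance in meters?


ground = 17 mm * 25000 / 1000 = 425.0 m

425.0 m


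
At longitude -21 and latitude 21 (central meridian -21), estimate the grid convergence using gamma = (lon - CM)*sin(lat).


gamma = (-21 - -21) * sin(21) = 0 * 0.358368 = 0.0 degrees

0.0 degrees


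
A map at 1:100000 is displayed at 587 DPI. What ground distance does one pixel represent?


pixel_cm = 2.54 / 587 ≈ 0.004327 cm
ground = pixel_cm * 100000 / 100 = 2.54 * 100000 / (587 * 100) = 254000 / 58700 ≈ 4.33 m

4.33 m


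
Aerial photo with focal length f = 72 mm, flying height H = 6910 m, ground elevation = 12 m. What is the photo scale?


scale = f / (H - h) = 72 mm / 6898 m = 72 / 6898000 = 1:95806

1:95806


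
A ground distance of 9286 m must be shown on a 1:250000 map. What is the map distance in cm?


map_cm = 9286 * 100 / 250000 = 3.7144 cm ≈ 3.71 cm

3.71 cm


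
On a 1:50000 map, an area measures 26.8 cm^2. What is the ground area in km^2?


ground_area = 26.8 * (50000/100)^2 = 6700000.0 m^2 = 6.7 km^2

6.7 km^2


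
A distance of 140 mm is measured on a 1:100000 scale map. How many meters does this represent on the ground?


ground = 140 mm * 100000 / 1000 = 14000.0 m

14000.0 m


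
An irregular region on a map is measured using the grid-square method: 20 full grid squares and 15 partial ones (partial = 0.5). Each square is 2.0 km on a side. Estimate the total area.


effective squares = 20 + 15 * 0.5 = 27.5
area = 27.5 * 4.0 = 110.0 km^2

110.0 km^2


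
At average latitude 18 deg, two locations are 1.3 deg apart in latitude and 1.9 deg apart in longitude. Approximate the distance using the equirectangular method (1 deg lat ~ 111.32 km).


dlat_km = 1.3 * 111.32 = 144.716
dlon_km = 1.9 * 111.32 * cos(18) ≈ 201.156
dist = sqrt(144.716^2 + 201.156^2) ≈ 247.8 km

247.8 km


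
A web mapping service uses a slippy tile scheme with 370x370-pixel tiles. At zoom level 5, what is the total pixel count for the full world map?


tiles per axis = 2^5 = 32
total tiles = 32^2 = 1024
pixels per axis = 32 * 370 = 11840
total pixels = 11840^2 = 140185600

140185600 pixels


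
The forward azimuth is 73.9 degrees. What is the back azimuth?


back azimuth = (73.9 + 180) mod 360 = 253.9 degrees

253.9 degrees


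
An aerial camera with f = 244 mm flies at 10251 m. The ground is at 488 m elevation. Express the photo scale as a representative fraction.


scale = f / (H - h) = 244 mm / 9763 m = 244 / 9763000 = 1:40012

1:40012


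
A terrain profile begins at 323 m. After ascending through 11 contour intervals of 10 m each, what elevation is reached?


elevation = 323 + 11 * 10 = 433 m

433 m


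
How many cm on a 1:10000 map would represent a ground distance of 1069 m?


map_cm = 1069 * 100 / 10000 = 10.69 cm

10.69 cm


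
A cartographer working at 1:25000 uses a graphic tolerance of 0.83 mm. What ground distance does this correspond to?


ground = 0.83 mm * 25000 / 1000 = 20.75 m

20.75 m


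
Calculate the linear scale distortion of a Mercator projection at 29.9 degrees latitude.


SF = 1 / cos(29.9) = 1 / 0.866897 = 1.154

1.154


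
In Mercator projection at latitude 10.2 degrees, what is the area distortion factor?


area_distortion = 1/cos^2(10.2) = 1.032

1.032


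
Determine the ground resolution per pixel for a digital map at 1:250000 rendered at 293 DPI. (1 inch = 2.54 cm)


pixel_cm = 2.54 / 293 ≈ 0.008669 cm
ground = pixel_cm * 250000 / 100 = 2.54 * 250000 / (293 * 100) = 635000 / 29300 ≈ 21.67 m

21.67 m


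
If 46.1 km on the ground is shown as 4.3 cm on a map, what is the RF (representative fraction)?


ground = 46.1 km = 4610000 cm; RF denominator = ground / map = 4610000 / 4.3 ≈ 1072093; RF = 1:1072093

1:1072093


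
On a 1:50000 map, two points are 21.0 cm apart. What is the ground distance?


ground = 21.0 cm * 50000 / 100 = 10500.0 m = 10.5 km

10.5 km


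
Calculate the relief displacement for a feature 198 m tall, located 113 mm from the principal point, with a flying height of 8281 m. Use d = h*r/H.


d = h * r / H = 198 * 113 / 8281 = 2.7 mm

2.7 mm


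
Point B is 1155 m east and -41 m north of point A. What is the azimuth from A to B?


az = atan2(1155, -41) = 92.0 deg
adjusted to 0-360: 92.0 degrees

92.0 degrees


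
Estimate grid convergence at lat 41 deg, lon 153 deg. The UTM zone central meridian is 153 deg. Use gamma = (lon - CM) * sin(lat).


gamma = (153 - 153) * sin(41) = 0 * 0.656059 = 0.0 degrees

0.0 degrees


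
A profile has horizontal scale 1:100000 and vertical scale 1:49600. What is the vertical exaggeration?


VE = horizontal_scale / vertical_scale = 100000 / 49600 ≈ 2.0

2.0x


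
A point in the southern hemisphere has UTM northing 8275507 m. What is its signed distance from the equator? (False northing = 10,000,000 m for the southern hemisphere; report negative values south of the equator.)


For southern: actual = 8275507 - 10000000 = -1724493 m

-1724493 m


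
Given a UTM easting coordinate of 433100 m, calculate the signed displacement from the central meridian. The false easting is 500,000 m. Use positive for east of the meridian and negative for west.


displacement = 433100 - 500000 = -66900 m

-66900 m


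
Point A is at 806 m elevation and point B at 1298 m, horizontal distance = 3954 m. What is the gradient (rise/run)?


gradient = (1298 - 806) / 3954 = 492 / 3954 = 0.1244

0.1244


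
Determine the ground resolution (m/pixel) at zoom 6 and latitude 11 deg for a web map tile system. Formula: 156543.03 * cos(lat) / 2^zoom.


res = 156543.03 * cos(11) / 2^6 = 156543.03 * 0.98162718 / 64 = 2401.05 m/pixel

2401.05 m/pixel


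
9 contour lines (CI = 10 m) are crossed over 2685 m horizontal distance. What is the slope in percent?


elevation change = 9 * 10 = 90 m
slope = 90 / 2685 * 100 = 3.4%

3.4%


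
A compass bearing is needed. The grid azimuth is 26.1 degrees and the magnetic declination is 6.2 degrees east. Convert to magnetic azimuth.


magnetic azimuth = grid azimuth - declination (east +ve)
mag_az = 26.1 - 6.2 = 19.9 degrees

19.9 degrees


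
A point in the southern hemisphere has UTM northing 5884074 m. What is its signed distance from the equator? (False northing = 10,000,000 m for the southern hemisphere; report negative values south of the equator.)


For southern: actual = 5884074 - 10000000 = -4115926 m

-4115926 m


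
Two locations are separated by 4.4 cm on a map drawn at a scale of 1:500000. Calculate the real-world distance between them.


ground = 4.4 cm * 500000 / 100 = 22000.0 m = 22.0 km

22.0 km


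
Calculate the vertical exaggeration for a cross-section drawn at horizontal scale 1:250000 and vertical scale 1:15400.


VE = horizontal_scale / vertical_scale = 250000 / 15400 ≈ 16.2

16.2x


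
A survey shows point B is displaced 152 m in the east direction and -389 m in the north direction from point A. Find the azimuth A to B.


az = atan2(152, -389) = 158.7 deg
adjusted to 0-360: 158.7 degrees

158.7 degrees


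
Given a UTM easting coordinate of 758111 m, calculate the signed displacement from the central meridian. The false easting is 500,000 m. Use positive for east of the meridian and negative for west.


displacement = 758111 - 500000 = 258111 m

258111 m


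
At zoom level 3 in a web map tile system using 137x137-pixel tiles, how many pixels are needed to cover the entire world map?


tiles per axis = 2^3 = 8
total tiles = 8^2 = 64
pixels per axis = 8 * 137 = 1096
total pixels = 1096^2 = 1201216

1201216 pixels


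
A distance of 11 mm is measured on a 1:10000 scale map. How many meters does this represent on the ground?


ground = 11 mm * 10000 / 1000 = 110.0 m

110.0 m


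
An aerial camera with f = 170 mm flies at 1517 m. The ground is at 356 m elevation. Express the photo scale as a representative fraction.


scale = f / (H - h) = 170 mm / 1161 m = 170 / 1161000 = 1:6829

1:6829


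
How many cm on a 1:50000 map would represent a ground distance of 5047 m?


map_cm = 5047 * 100 / 50000 = 10.094 cm ≈ 10.09 cm

10.09 cm


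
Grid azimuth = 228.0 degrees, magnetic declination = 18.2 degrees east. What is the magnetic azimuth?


magnetic azimuth = grid azimuth - declination (east +ve)
mag_az = 228.0 - 18.2 = 209.8 degrees

209.8 degrees


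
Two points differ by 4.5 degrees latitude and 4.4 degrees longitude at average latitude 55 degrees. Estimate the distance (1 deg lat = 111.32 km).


dlat_km = 4.5 * 111.32 = 500.94
dlon_km = 4.4 * 111.32 * cos(55) ≈ 280.942
dist = sqrt(500.94^2 + 280.942^2) ≈ 574.3 km

574.3 km


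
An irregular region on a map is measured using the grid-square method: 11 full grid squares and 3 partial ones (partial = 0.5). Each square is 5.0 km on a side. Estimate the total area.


effective squares = 11 + 3 * 0.5 = 12.5
area = 12.5 * 25.0 = 312.5 km^2

312.5 km^2


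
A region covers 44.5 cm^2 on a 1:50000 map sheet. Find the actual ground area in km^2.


ground_area = 44.5 * (50000/100)^2 = 11125000.0 m^2 = 11.125 km^2

11.125 km^2


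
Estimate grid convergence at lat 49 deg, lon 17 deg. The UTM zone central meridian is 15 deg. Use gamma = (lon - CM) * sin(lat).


gamma = (17 - 15) * sin(49) = 2 * 0.75471 = 1.509 degrees

1.509 degrees


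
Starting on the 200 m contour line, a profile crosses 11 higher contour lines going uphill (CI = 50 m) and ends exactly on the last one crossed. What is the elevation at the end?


elevation = 200 + 11 * 50 = 750 m

750 m


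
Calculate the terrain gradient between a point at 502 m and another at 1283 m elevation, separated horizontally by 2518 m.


gradient = (1283 - 502) / 2518 = 781 / 2518 = 0.3102

0.3102


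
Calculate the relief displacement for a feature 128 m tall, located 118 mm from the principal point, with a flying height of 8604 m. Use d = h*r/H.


d = h * r / H = 128 * 118 / 8604 = 1.76 mm

1.76 mm


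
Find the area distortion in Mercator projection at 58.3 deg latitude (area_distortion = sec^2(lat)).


area_distortion = 1/cos^2(58.3) = 3.622

3.622


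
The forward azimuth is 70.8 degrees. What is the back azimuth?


back azimuth = (70.8 + 180) mod 360 = 250.8 degrees

250.8 degrees


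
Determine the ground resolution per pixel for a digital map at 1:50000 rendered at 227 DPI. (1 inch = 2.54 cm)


pixel_cm = 2.54 / 227 ≈ 0.011189 cm
ground = pixel_cm * 50000 / 100 = 2.54 * 50000 / (227 * 100) = 127000 / 22700 ≈ 5.59 m

5.59 m


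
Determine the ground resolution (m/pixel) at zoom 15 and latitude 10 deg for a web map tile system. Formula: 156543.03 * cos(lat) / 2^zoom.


res = 156543.03 * cos(10) / 2^15 = 156543.03 * 0.98480775 / 32768 = 4.7 m/pixel

4.7 m/pixel


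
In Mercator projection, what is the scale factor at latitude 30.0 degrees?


SF = 1 / cos(30.0) = 1 / 0.866025 = 1.155

1.155


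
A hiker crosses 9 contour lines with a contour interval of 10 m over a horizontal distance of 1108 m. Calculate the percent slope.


elevation change = 9 * 10 = 90 m
slope = 90 / 1108 * 100 = 8.1%

8.1%


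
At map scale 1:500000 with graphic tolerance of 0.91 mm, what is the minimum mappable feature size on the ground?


ground = 0.91 mm * 500000 / 1000 = 455.0 m

455.0 m


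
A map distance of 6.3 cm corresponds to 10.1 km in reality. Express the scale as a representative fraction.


ground = 10.1 km = 1010000 cm; RF denominator = ground / map = 1010000 / 6.3 ≈ 160317; RF = 1:160317

1:160317


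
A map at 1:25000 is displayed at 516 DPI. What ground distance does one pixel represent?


pixel_cm = 2.54 / 516 ≈ 0.004922 cm
ground = pixel_cm * 25000 / 100 = 2.54 * 25000 / (516 * 100) = 63500 / 51600 ≈ 1.23 m

1.23 m


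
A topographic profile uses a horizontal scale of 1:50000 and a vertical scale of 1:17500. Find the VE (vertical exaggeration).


VE = horizontal_scale / vertical_scale = 50000 / 17500 ≈ 2.9

2.9x


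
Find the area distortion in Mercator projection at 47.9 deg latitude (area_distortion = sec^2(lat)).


area_distortion = 1/cos^2(47.9) = 2.225

2.225


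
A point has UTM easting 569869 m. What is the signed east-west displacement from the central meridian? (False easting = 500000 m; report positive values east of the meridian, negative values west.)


displacement = 569869 - 500000 = 69869 m

69869 m


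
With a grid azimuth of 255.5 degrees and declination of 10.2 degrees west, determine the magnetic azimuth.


magnetic azimuth = grid azimuth - declination (east +ve)
mag_az = 255.5 - -10.2 = 265.7 degrees

265.7 degrees


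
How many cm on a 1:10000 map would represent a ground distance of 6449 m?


map_cm = 6449 * 100 / 10000 = 64.49 cm

64.49 cm


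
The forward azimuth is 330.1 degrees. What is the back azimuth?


back azimuth = (330.1 + 180) mod 360 = 150.1 degrees

150.1 degrees


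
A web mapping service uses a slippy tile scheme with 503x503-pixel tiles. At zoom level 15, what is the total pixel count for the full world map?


tiles per axis = 2^15 = 32768
total tiles = 32768^2 = 1073741824
pixels per axis = 32768 * 503 = 16482304
total pixels = 16482304^2 = 271666345148416

271666345148416 pixels


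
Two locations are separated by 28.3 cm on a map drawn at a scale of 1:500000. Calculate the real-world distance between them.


ground = 28.3 cm * 500000 / 100 = 141500.0 m = 141.5 km

141.5 km


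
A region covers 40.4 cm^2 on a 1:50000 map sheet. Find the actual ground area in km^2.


ground_area = 40.4 * (50000/100)^2 = 10100000.0 m^2 = 10.1 km^2

10.1 km^2


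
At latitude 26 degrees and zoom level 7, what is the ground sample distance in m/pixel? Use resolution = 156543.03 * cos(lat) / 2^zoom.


res = 156543.03 * cos(26) / 2^7 = 156543.03 * 0.89879405 / 128 = 1099.22 m/pixel

1099.22 m/pixel


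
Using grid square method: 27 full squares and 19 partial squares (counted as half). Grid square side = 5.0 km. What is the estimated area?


effective squares = 27 + 19 * 0.5 = 36.5
area = 36.5 * 25.0 = 912.5 km^2

912.5 km^2


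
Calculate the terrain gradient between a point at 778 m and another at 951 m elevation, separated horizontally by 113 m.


gradient = (951 - 778) / 113 = 173 / 113 = 1.531

1.531


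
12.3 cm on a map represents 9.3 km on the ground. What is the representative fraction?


ground = 9.3 km = 930000 cm; RF denominator = ground / map = 930000 / 12.3 ≈ 75610; RF = 1:75610

1:75610


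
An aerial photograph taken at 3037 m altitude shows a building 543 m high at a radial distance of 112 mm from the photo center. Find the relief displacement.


d = h * r / H = 543 * 112 / 3037 = 20.03 mm

20.03 mm


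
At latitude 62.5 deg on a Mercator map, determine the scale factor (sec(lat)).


SF = 1 / cos(62.5) = 1 / 0.461749 = 2.166

2.166


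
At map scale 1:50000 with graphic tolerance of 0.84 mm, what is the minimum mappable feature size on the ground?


ground = 0.84 mm * 50000 / 1000 = 42.0 m

42.0 m


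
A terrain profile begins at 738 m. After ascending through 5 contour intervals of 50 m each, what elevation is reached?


elevation = 738 + 5 * 50 = 988 m

988 m


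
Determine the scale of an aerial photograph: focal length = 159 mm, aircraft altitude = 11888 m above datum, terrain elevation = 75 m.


scale = f / (H - h) = 159 mm / 11813 m = 159 / 11813000 = 1:74296

1:74296


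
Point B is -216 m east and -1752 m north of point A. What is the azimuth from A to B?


az = atan2(-216, -1752) = -173.0 deg
adjusted to 0-360: 187.0 degrees

187.0 degrees


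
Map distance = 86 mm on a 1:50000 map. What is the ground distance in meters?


ground = 86 mm * 50000 / 1000 = 4300.0 m

4300.0 m


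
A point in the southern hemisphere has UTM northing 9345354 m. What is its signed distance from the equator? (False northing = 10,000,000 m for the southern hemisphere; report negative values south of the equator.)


For southern: actual = 9345354 - 10000000 = -654646 m

-654646 m


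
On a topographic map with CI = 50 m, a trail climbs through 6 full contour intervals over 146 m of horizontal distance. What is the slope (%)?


elevation change = 6 * 50 = 300 m
slope = 300 / 146 * 100 = 205.5%

205.5%


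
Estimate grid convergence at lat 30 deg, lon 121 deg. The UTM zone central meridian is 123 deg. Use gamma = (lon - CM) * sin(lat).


gamma = (121 - 123) * sin(30) = -2 * 0.5 = -1.0 degrees

-1.0 degrees


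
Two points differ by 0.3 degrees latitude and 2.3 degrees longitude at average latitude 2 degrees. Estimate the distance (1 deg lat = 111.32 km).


dlat_km = 0.3 * 111.32 = 33.396
dlon_km = 2.3 * 111.32 * cos(2) ≈ 255.88
dist = sqrt(33.396^2 + 255.88^2) ≈ 258.1 km

258.1 km


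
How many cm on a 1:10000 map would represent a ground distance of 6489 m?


map_cm = 6489 * 100 / 10000 = 64.89 cm

64.89 cm


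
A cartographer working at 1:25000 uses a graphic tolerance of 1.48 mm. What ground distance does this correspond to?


ground = 1.48 mm * 25000 / 1000 = 37.0 m

37.0 m


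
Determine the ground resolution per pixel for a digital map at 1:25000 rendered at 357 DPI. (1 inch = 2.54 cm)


pixel_cm = 2.54 / 357 ≈ 0.007115 cm
ground = pixel_cm * 25000 / 100 = 2.54 * 25000 / (357 * 100) = 63500 / 35700 ≈ 1.78 m

1.78 m


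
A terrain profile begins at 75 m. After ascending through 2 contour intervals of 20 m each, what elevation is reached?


elevation = 75 + 2 * 20 = 115 m

115 m


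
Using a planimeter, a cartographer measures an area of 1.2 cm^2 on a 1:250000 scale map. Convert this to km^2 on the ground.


ground_area = 1.2 * (250000/100)^2 = 7500000.0 m^2 = 7.5 km^2

7.5 km^2


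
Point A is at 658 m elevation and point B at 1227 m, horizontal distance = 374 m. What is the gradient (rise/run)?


gradient = (1227 - 658) / 374 = 569 / 374 = 1.5214

1.5214


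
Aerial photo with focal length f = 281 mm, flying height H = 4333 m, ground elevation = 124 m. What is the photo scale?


scale = f / (H - h) = 281 mm / 4209 m = 281 / 4209000 = 1:14979

1:14979


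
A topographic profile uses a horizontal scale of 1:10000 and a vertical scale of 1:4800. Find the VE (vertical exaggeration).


VE = horizontal_scale / vertical_scale = 10000 / 4800 ≈ 2.1

2.1x


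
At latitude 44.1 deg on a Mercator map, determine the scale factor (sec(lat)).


SF = 1 / cos(44.1) = 1 / 0.718126 = 1.393

1.393


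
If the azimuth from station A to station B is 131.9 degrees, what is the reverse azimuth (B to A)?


back azimuth = (131.9 + 180) mod 360 = 311.9 degrees

311.9 degrees


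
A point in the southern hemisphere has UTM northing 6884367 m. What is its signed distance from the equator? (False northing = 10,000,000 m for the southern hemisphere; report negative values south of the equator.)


For southern: actual = 6884367 - 10000000 = -3115633 m

-3115633 m


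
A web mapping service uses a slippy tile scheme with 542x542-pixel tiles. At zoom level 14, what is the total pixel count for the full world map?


tiles per axis = 2^14 = 16384
total tiles = 16384^2 = 268435456
pixels per axis = 16384 * 542 = 8880128
total pixels = 8880128^2 = 78856673296384

78856673296384 pixels


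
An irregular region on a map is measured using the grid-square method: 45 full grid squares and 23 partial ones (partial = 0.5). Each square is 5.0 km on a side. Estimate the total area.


effective squares = 45 + 23 * 0.5 = 56.5
area = 56.5 * 25.0 = 1412.5 km^2

1412.5 km^2


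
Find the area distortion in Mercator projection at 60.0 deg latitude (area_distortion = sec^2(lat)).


area_distortion = 1/cos^2(60.0) = 4.0

4.0


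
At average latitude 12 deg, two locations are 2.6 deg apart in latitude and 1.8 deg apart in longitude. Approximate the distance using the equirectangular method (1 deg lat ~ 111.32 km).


dlat_km = 2.6 * 111.32 = 289.432
dlon_km = 1.8 * 111.32 * cos(12) ≈ 195.997
dist = sqrt(289.432^2 + 195.997^2) ≈ 349.6 km

349.6 km


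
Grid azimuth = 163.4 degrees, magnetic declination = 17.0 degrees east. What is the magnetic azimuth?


magnetic azimuth = grid azimuth - declination (east +ve)
mag_az = 163.4 - 17.0 = 146.4 degrees

146.4 degrees


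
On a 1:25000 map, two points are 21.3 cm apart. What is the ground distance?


ground = 21.3 cm * 25000 / 100 = 5325.0 m = 5.325 km

5.325 km


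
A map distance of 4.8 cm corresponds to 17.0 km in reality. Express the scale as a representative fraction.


ground = 17.0 km = 1700000 cm; RF denominator = ground / map = 1700000 / 4.8 ≈ 354167; RF = 1:354167

1:354167


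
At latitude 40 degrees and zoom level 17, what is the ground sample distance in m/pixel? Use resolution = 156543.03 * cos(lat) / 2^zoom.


res = 156543.03 * cos(40) / 2^17 = 156543.03 * 0.76604444 / 131072 = 0.91 m/pixel

0.91 m/pixel


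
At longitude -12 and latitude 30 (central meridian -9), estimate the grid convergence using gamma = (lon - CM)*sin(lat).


gamma = (-12 - -9) * sin(30) = -3 * 0.5 = -1.5 degrees

-1.5 degrees


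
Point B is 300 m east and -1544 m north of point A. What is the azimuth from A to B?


az = atan2(300, -1544) = 169.0 deg
adjusted to 0-360: 169.0 degrees

169.0 degrees


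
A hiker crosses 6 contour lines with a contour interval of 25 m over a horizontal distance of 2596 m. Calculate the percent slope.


elevation change = 6 * 25 = 150 m
slope = 150 / 2596 * 100 = 5.8%

5.8%


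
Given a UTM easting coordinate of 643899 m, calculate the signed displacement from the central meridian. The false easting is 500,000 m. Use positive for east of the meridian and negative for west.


displacement = 643899 - 500000 = 143899 m

143899 m


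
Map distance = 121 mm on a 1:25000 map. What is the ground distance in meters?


ground = 121 mm * 25000 / 1000 = 3025.0 m

3025.0 m


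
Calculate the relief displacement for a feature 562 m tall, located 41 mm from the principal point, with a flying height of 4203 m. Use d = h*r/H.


d = h * r / H = 562 * 41 / 4203 = 5.48 mm

5.48 mm


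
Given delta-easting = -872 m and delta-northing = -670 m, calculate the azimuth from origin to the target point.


az = atan2(-872, -670) = -127.5 deg
adjusted to 0-360: 232.5 degrees

232.5 degrees


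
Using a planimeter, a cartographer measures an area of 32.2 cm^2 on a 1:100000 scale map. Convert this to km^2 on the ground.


ground_area = 32.2 * (100000/100)^2 = 32200000.0 m^2 = 32.2 km^2

32.2 km^2


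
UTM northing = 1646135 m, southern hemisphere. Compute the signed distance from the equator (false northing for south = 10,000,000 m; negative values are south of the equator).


For southern: actual = 1646135 - 10000000 = -8353865 m

-8353865 m


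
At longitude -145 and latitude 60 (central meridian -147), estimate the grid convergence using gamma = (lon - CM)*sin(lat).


gamma = (-145 - -147) * sin(60) = 2 * 0.866025 = 1.732 degrees

1.732 degrees


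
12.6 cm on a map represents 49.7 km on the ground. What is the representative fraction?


ground = 49.7 km = 4970000 cm; RF denominator = ground / map = 4970000 / 12.6 ≈ 394444; RF = 1:394444

1:394444


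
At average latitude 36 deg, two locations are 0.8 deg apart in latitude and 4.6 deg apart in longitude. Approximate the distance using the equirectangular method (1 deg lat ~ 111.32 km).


dlat_km = 0.8 * 111.32 = 89.056
dlon_km = 4.6 * 111.32 * cos(36) ≈ 414.275
dist = sqrt(89.056^2 + 414.275^2) ≈ 423.7 km

423.7 km


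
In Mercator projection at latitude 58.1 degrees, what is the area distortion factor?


area_distortion = 1/cos^2(58.1) = 3.581

3.581


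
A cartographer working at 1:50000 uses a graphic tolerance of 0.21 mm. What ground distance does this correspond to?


ground = 0.21 mm * 50000 / 1000 = 10.5 m

10.5 m


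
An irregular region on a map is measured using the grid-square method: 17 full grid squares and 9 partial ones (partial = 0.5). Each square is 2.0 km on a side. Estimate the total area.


effective squares = 17 + 9 * 0.5 = 21.5
area = 21.5 * 4.0 = 86.0 km^2

86.0 km^2


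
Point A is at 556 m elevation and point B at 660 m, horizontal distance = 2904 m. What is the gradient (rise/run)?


gradient = (660 - 556) / 2904 = 104 / 2904 = 0.0358

0.0358


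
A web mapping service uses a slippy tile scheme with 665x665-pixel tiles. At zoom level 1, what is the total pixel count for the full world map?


tiles per axis = 2^1 = 2
total tiles = 2^2 = 4
pixels per axis = 2 * 665 = 1330
total pixels = 1330^2 = 1768900

1768900 pixels


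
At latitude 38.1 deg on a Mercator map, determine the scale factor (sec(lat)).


SF = 1 / cos(38.1) = 1 / 0.786935 = 1.271

1.271


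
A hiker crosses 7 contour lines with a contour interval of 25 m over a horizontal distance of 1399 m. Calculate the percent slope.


elevation change = 7 * 25 = 175 m
slope = 175 / 1399 * 100 = 12.5%

12.5%


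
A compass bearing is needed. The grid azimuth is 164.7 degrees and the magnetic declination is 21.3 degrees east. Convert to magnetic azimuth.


magnetic azimuth = grid azimuth - declination (east +ve)
mag_az = 164.7 - 21.3 = 143.4 degrees

143.4 degrees


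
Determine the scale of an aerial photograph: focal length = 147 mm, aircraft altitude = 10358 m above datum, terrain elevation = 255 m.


scale = f / (H - h) = 147 mm / 10103 m = 147 / 10103000 = 1:68728

1:68728


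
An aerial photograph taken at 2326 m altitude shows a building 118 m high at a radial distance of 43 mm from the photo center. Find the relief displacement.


d = h * r / H = 118 * 43 / 2326 = 2.18 mm

2.18 mm


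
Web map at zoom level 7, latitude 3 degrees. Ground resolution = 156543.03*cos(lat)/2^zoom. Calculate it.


res = 156543.03 * cos(3) / 2^7 = 156543.03 * 0.99862953 / 128 = 1221.32 m/pixel

1221.32 m/pixel


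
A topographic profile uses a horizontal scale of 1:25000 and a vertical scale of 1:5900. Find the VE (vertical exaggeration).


VE = horizontal_scale / vertical_scale = 25000 / 5900 ≈ 4.2

4.2x


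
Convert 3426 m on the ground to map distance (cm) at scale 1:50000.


map_cm = 3426 * 100 / 50000 = 6.852 cm ≈ 6.85 cm

6.85 cm


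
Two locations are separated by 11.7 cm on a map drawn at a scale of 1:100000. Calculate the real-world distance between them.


ground = 11.7 cm * 100000 / 100 = 11700.0 m = 11.7 km

11.7 km


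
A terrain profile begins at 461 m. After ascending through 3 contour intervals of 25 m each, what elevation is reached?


elevation = 461 + 3 * 25 = 536 m

536 m


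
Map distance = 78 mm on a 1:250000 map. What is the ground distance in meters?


ground = 78 mm * 250000 / 1000 = 19500.0 m

19500.0 m


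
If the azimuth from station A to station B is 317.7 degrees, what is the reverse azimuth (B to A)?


back azimuth = (317.7 + 180) mod 360 = 137.7 degrees

137.7 degrees


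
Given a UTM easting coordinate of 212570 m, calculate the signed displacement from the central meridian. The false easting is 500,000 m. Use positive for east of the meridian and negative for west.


displacement = 212570 - 500000 = -287430 m

-287430 m


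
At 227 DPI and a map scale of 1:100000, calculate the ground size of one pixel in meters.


pixel_cm = 2.54 / 227 ≈ 0.011189 cm
ground = pixel_cm * 100000 / 100 = 2.54 * 100000 / (227 * 100) = 254000 / 22700 ≈ 11.19 m

11.19 m


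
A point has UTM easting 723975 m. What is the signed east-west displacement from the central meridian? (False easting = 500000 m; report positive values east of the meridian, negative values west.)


displacement = 723975 - 500000 = 223975 m

223975 m


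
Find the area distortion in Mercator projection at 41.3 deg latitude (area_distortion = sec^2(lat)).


area_distortion = 1/cos^2(41.3) = 1.772

1.772


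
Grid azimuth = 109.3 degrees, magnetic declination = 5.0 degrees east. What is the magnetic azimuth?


magnetic azimuth = grid azimuth - declination (east +ve)
mag_az = 109.3 - 5.0 = 104.3 degrees

104.3 degrees


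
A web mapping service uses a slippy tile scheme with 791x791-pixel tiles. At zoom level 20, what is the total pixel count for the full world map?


tiles per axis = 2^20 = 1048576
total tiles = 1048576^2 = 1099511627776
pixels per axis = 1048576 * 791 = 829423616
total pixels = 829423616^2 = 687943534778515456

687943534778515456 pixels


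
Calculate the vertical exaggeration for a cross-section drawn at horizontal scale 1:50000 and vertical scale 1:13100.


VE = horizontal_scale / vertical_scale = 50000 / 13100 ≈ 3.8

3.8x


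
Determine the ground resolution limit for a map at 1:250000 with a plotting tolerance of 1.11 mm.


ground = 1.11 mm * 250000 / 1000 = 277.5 m

277.5 m


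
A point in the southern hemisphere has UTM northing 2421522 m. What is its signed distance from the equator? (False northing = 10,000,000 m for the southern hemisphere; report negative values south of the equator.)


For southern: actual = 2421522 - 10000000 = -7578478 m

-7578478 m


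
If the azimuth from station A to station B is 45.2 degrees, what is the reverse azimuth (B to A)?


back azimuth = (45.2 + 180) mod 360 = 225.2 degrees

225.2 degrees


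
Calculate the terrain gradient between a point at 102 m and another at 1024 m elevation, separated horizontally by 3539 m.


gradient = (1024 - 102) / 3539 = 922 / 3539 = 0.2605

0.2605


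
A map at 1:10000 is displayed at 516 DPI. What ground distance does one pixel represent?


pixel_cm = 2.54 / 516 ≈ 0.004922 cm
ground = pixel_cm * 10000 / 100 = 2.54 * 10000 / (516 * 100) = 25400 / 51600 ≈ 0.49 m

0.49 m


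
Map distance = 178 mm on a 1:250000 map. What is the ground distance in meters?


ground = 178 mm * 250000 / 1000 = 44500.0 m

44500.0 m


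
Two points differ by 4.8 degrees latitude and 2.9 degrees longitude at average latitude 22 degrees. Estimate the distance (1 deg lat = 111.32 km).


dlat_km = 4.8 * 111.32 = 534.336
dlon_km = 2.9 * 111.32 * cos(22) ≈ 299.321
dist = sqrt(534.336^2 + 299.321^2) ≈ 612.5 km

612.5 km


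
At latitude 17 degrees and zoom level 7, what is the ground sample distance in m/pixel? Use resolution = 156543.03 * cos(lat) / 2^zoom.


res = 156543.03 * cos(17) / 2^7 = 156543.03 * 0.95630476 / 128 = 1169.55 m/pixel

1169.55 m/pixel


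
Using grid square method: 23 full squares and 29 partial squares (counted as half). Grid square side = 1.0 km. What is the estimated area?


effective squares = 23 + 29 * 0.5 = 37.5
area = 37.5 * 1.0 = 37.5 km^2

37.5 km^2


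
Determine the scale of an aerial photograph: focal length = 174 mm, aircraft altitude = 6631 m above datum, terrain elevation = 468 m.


scale = f / (H - h) = 174 mm / 6163 m = 174 / 6163000 = 1:35420

1:35420


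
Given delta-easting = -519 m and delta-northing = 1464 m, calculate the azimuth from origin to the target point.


az = atan2(-519, 1464) = -19.5 deg
adjusted to 0-360: 340.5 degrees

340.5 degrees


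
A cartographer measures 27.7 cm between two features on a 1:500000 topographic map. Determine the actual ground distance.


ground = 27.7 cm * 500000 / 100 = 138500.0 m = 138.5 km

138.5 km


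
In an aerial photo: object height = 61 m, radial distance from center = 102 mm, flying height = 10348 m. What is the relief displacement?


d = h * r / H = 61 * 102 / 10348 = 0.6 mm

0.6 mm


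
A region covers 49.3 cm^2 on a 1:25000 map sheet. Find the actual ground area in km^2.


ground_area = 49.3 * (25000/100)^2 = 3081250.0 m^2 = 3.08125 km^2 ≈ 3.081 km^2

3.081 km^2


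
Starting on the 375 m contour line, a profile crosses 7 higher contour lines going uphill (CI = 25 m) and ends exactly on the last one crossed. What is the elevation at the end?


elevation = 375 + 7 * 25 = 550 m

550 m


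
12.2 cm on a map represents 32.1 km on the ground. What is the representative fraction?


ground = 32.1 km = 3210000 cm; RF denominator = ground / map = 3210000 / 12.2 ≈ 263115; RF = 1:263115

1:263115


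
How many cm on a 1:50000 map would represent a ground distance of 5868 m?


map_cm = 5868 * 100 / 50000 = 11.736 cm ≈ 11.74 cm

11.74 cm


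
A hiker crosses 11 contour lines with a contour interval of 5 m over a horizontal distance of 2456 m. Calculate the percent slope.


elevation change = 11 * 5 = 55 m
slope = 55 / 2456 * 100 = 2.2%

2.2%
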